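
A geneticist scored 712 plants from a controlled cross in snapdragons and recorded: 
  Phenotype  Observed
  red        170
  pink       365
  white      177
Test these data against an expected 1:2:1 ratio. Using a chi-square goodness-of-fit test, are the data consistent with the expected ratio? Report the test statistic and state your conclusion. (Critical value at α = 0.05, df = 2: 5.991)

0.593; consistent

The 1:2:1 ratio has 4 parts, so with N = 712 the expected counts are:
  red: 712 × 1/4 = 178
  pink: 712 × 2/4 = 356
  white: 712 × 1/4 = 178
χ² = Σ (O − E)² / E
  red: (170 − 178)² / 178 = 0.3596
  pink: (365 − 356)² / 356 = 0.2275
  white: (177 − 178)² / 178 = 0.0056
χ² = 0.3596 + 0.2275 + 0.0056 = 0.5927 ≈ 0.593
Degrees of freedom = 3 − 1 = 2; critical value at α = 0.05 is 5.991.
Since 0.593 < 5.991, we fail to reject the null hypothesis — the data are consistent with the 1:2:1 ratio.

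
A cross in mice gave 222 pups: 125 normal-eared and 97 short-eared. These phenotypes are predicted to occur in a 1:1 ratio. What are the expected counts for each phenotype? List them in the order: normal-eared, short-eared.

111, 111

The 1:1 ratio has 2 parts, so with N = 222 the expected counts are:
  normal-eared: 222 × 1/2 = 111
  short-eared: 222 × 1/2 = 111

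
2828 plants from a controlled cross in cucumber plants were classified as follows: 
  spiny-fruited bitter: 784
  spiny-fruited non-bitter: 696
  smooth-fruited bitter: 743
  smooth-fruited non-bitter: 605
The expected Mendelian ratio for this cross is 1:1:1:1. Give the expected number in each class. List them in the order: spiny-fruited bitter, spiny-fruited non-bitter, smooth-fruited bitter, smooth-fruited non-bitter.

Expected counts for N = 2828 under a 1:1:1:1 ratio (total parts = 4):
  spiny-fruited bitter: 2828 × 1/4 = 707
  spiny-fruited non-bitter: 2828 × 1/4 = 707
  smooth-fruited bitter: 2828 × 1/4 = 707
  smooth-fruited non-bitter: 2828 × 1/4 = 707

707, 707, 707, 707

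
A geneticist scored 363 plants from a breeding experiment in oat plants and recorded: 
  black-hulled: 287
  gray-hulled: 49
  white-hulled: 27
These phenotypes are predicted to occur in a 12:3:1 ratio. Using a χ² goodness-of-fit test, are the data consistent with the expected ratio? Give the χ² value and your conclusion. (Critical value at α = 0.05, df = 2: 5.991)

6.958; not consistent

The 12:3:1 ratio has 16 parts, so with N = 363 the expected counts are:
  black-hulled: 363 × 12/16 = 272.25
  gray-hulled: 363 × 3/16 = 68.0625
  white-hulled: 363 × 1/16 = 22.6875
χ² = Σ (O − E)² / E
  black-hulled: (287 − 272.25)² / 272.25 = 0.7991
  gray-hulled: (49 − 68.0625)² / 68.0625 = 5.3389
  white-hulled: (27 − 22.6875)² / 22.6875 = 0.8197
χ² = 0.7991 + 5.3389 + 0.8197 = 6.9577 ≈ 6.958
Degrees of freedom = 3 − 1 = 2; critical value at α = 0.05 is 5.991.
Since 6.958 > 5.991, we reject the null hypothesis — the data do not fit the 12:3:1 ratio.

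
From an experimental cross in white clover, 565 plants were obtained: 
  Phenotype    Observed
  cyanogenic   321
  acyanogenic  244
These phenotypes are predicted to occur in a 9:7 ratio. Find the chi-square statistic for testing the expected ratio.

0.073

The 9:7 ratio has 16 parts, so with N = 565 the expected counts are:
  cyanogenic: 565 × 9/16 = 317.8125
  acyanogenic: 565 × 7/16 = 247.1875
χ² = Σ (O − E)² / E
  cyanogenic: (321 − 317.8125)² / 317.8125 = 0.0320
  acyanogenic: (244 − 247.1875)² / 247.1875 = 0.0411
χ² = 0.0320 + 0.0411 = 0.0731 ≈ 0.073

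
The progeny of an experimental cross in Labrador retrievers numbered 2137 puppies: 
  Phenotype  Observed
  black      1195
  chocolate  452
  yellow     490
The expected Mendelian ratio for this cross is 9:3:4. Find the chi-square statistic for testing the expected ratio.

10.278

Expected counts for N = 2137 under a 9:3:4 ratio (total parts = 16):
  black: 2137 × 9/16 = 1202.0625
  chocolate: 2137 × 3/16 = 400.6875
  yellow: 2137 × 4/16 = 534.25
χ² = Σ (O − E)² / E
  black: (1195 − 1202.0625)² / 1202.0625 = 0.0415
  chocolate: (452 − 400.6875)² / 400.6875 = 6.5711
  yellow: (490 − 534.25)² / 534.25 = 3.6651
χ² = 0.0415 + 6.5711 + 3.6651 = 10.2777 ≈ 10.278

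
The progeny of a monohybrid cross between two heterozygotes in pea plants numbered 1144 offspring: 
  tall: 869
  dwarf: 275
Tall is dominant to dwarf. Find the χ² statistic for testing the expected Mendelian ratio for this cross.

For a monohybrid cross between heterozygotes with complete dominance, the expected phenotypic ratio is 3:1.
Under the 3:1 hypothesis (Σ ratio = 4, N = 1144):
  tall: 1144 × 3/4 = 858
  dwarf: 1144 × 1/4 = 286
χ² = Σ (O − E)² / E
  tall: (869 − 858)² / 858 = 0.1410
  dwarf: (275 − 286)² / 286 = 0.4231
χ² = 0.1410 + 0.4231 = 0.5641 ≈ 0.564

0.564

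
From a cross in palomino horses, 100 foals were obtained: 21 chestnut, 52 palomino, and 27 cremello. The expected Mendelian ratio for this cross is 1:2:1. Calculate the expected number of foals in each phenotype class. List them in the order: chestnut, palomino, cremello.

Expected counts for N = 100 under a 1:2:1 ratio (total parts = 4):
  chestnut: 100 × 1/4 = 25
  palomino: 100 × 2/4 = 50
  cremello: 100 × 1/4 = 25

25, 50, 25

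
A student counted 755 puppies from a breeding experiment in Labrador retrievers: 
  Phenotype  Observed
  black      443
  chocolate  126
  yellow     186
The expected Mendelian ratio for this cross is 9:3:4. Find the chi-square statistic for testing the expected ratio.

The 9:3:4 ratio has 16 parts, so with N = 755 the expected counts are:
  black: 755 × 9/16 = 424.6875
  chocolate: 755 × 3/16 = 141.5625
  yellow: 755 × 4/16 = 188.75
χ² = Σ (O − E)² / E
  black: (443 − 424.6875)² / 424.6875 = 0.7896
  chocolate: (126 − 141.5625)² / 141.5625 = 1.7108
  yellow: (186 − 188.75)² / 188.75 = 0.0401
χ² = 0.7896 + 1.7108 + 0.0401 = 2.5405 ≈ 2.541

2.541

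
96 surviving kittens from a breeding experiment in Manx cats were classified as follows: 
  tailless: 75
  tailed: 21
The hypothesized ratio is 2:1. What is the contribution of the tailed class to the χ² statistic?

Under the 2:1 hypothesis (Σ ratio = 3, N = 96):
  tailless: 96 × 2/3 = 64
  tailed: 96 × 1/3 = 32
Contribution of tailed: (21 − 32)² / 32 = 3.7812

3.781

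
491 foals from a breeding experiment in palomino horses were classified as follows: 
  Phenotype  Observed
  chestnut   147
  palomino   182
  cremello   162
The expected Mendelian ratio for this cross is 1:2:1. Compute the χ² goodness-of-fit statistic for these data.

33.766

Expected counts for N = 491 under a 1:2:1 ratio (total parts = 4):
  chestnut: 491 × 1/4 = 122.75
  palomino: 491 × 2/4 = 245.5
  cremello: 491 × 1/4 = 122.75
χ² = Σ (O − E)² / E
  chestnut: (147 − 122.75)² / 122.75 = 4.7907
  palomino: (182 − 245.5)² / 245.5 = 16.4246
  cremello: (162 − 122.75)² / 122.75 = 12.5504
χ² = 4.7907 + 16.4246 + 12.5504 = 33.7657 ≈ 33.766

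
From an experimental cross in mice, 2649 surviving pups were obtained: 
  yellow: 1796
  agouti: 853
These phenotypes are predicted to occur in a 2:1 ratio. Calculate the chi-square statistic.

Under the 2:1 hypothesis (Σ ratio = 3, N = 2649):
  yellow: 2649 × 2/3 = 1766
  agouti: 2649 × 1/3 = 883
χ² = Σ (O − E)² / E
  yellow: (1796 − 1766)² / 1766 = 0.5096
  agouti: (853 − 883)² / 883 = 1.0193
χ² = 0.5096 + 1.0193 = 1.5289 ≈ 1.529

1.529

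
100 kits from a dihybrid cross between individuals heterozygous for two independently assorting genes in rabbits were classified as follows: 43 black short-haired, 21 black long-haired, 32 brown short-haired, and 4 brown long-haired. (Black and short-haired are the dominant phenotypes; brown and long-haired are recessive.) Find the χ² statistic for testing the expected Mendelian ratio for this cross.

A dihybrid F₂ with independent assortment and complete dominance at both loci gives a 9:3:3:1 phenotypic ratio.
Under the 9:3:3:1 hypothesis (Σ ratio = 16, N = 100):
  black short-haired: 100 × 9/16 = 56.25
  black long-haired: 100 × 3/16 = 18.75
  brown short-haired: 100 × 3/16 = 18.75
  brown long-haired: 100 × 1/16 = 6.25
χ² = Σ (O − E)² / E
  black short-haired: (43 − 56.25)² / 56.25 = 3.1211
  black long-haired: (21 − 18.75)² / 18.75 = 0.2700
  brown short-haired: (32 − 18.75)² / 18.75 = 9.3633
  brown long-haired: (4 − 6.25)² / 6.25 = 0.8100
χ² = 3.1211 + 0.2700 + 9.3633 + 0.8100 = 13.5644 ≈ 13.564

13.564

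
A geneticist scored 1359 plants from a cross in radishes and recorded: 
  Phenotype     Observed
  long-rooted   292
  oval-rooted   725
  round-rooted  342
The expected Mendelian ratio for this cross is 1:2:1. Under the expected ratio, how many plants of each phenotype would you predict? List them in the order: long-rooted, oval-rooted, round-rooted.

339.75, 679.5, 339.75

Total ratio parts = 4. Expected numbers out of 1359:
  long-rooted: 1359 × 1/4 = 339.75
  oval-rooted: 1359 × 2/4 = 679.5
  round-rooted: 1359 × 1/4 = 339.75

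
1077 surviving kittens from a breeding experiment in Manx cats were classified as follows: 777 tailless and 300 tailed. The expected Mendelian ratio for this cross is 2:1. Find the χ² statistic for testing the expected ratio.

Total ratio parts = 3. Expected numbers out of 1077:
  tailless: 1077 × 2/3 = 718
  tailed: 1077 × 1/3 = 359
χ² = Σ (O − E)² / E
  tailless: (777 − 718)² / 718 = 4.8482
  tailed: (300 − 359)² / 359 = 9.6964
χ² = 4.8482 + 9.6964 = 14.5446 ≈ 14.545

14.545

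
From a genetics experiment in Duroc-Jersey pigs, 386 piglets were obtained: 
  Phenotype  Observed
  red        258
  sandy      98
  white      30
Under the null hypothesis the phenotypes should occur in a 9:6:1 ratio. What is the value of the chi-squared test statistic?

24.225

Under the 9:6:1 hypothesis (Σ ratio = 16, N = 386):
  red: 386 × 9/16 = 217.125
  sandy: 386 × 6/16 = 144.75
  white: 386 × 1/16 = 24.125
χ² = Σ (O − E)² / E
  red: (258 − 217.125)² / 217.125 = 7.6949
  sandy: (98 − 144.75)² / 144.75 = 15.0989
  white: (30 − 24.125)² / 24.125 = 1.4307
χ² = 7.6949 + 15.0989 + 1.4307 = 24.2245 ≈ 24.225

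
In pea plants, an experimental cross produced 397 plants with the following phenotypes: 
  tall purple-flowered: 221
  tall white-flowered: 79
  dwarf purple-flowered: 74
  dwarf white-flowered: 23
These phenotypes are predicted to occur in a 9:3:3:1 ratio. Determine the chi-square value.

0.439

Total ratio parts = 16. Expected numbers out of 397:
  tall purple-flowered: 397 × 9/16 = 223.3125
  tall white-flowered: 397 × 3/16 = 74.4375
  dwarf purple-flowered: 397 × 3/16 = 74.4375
  dwarf white-flowered: 397 × 1/16 = 24.8125
χ² = Σ (O − E)² / E
  tall purple-flowered: (221 − 223.3125)² / 223.3125 = 0.0239
  tall white-flowered: (79 − 74.4375)² / 74.4375 = 0.2796
  dwarf purple-flowered: (74 − 74.4375)² / 74.4375 = 0.0026
  dwarf white-flowered: (23 − 24.8125)² / 24.8125 = 0.1324
χ² = 0.0239 + 0.2796 + 0.0026 + 0.1324 = 0.4385 ≈ 0.439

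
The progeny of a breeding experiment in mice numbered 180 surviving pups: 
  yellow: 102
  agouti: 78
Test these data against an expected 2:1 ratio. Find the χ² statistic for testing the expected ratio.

8.100

Under the 2:1 hypothesis (Σ ratio = 3, N = 180):
  yellow: 180 × 2/3 = 120
  agouti: 180 × 1/3 = 60
χ² = Σ (O − E)² / E
  yellow: (102 − 120)² / 120 = 2.7000
  agouti: (78 − 60)² / 60 = 5.4000
χ² = 2.7000 + 5.4000 = 8.100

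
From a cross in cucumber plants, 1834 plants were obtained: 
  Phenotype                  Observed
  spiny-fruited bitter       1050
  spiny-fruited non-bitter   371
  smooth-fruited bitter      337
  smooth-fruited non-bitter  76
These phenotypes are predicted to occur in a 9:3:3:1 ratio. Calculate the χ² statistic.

15.620

Total ratio parts = 16. Expected numbers out of 1834:
  spiny-fruited bitter: 1834 × 9/16 = 1031.625
  spiny-fruited non-bitter: 1834 × 3/16 = 343.875
  smooth-fruited bitter: 1834 × 3/16 = 343.875
  smooth-fruited non-bitter: 1834 × 1/16 = 114.625
χ² = Σ (O − E)² / E
  spiny-fruited bitter: (1050 − 1031.625)² / 1031.625 = 0.3273
  spiny-fruited non-bitter: (371 − 343.875)² / 343.875 = 2.1396
  smooth-fruited bitter: (337 − 343.875)² / 343.875 = 0.1375
  smooth-fruited non-bitter: (76 − 114.625)² / 114.625 = 13.0154
χ² = 0.3273 + 2.1396 + 0.1375 + 13.0154 = 15.6198 ≈ 15.620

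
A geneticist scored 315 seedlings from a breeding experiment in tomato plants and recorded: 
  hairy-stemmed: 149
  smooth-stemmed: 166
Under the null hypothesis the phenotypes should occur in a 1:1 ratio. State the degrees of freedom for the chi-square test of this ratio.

A goodness-of-fit test with 2 phenotype classes has df = 2 − 1 = 1.

1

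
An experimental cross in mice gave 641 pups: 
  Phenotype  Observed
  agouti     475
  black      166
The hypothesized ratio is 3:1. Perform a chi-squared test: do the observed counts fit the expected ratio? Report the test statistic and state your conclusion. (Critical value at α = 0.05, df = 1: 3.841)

0.275; consistent

Total ratio parts = 4. Expected numbers out of 641:
  agouti: 641 × 3/4 = 480.75
  black: 641 × 1/4 = 160.25
χ² = Σ (O − E)² / E
  agouti: (475 − 480.75)² / 480.75 = 0.0688
  black: (166 − 160.25)² / 160.25 = 0.2063
χ² = 0.0688 + 0.2063 = 0.2751 ≈ 0.275
Degrees of freedom = 2 − 1 = 1; critical value at α = 0.05 is 3.841.
Since 0.275 < 3.841, we fail to reject the null hypothesis — the data are consistent with the 3:1 ratio.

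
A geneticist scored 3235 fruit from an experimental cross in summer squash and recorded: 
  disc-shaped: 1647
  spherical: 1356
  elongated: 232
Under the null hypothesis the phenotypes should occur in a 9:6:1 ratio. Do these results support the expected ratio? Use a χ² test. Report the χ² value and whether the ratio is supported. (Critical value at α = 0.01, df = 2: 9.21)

Under the 9:6:1 hypothesis (Σ ratio = 16, N = 3235):
  disc-shaped: 3235 × 9/16 = 1819.6875
  spherical: 3235 × 6/16 = 1213.125
  elongated: 3235 × 1/16 = 202.1875
χ² = Σ (O − E)² / E
  disc-shaped: (1647 − 1819.6875)² / 1819.6875 = 16.3880
  spherical: (1356 − 1213.125)² / 1213.125 = 16.8270
  elongated: (232 − 202.1875)² / 202.1875 = 4.3958
χ² = 16.3880 + 16.8270 + 4.3958 = 37.6108 ≈ 37.611
Degrees of freedom = 3 − 1 = 2; critical value at α = 0.01 is 9.21.
Since 37.611 > 9.21, we reject the null hypothesis — the data do not fit the 9:6:1 ratio.

37.611; not consistent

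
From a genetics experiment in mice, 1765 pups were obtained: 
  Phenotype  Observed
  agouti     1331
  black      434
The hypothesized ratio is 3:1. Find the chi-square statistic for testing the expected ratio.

0.159

Under the 3:1 hypothesis (Σ ratio = 4, N = 1765):
  agouti: 1765 × 3/4 = 1323.75
  black: 1765 × 1/4 = 441.25
χ² = Σ (O − E)² / E
  agouti: (1331 − 1323.75)² / 1323.75 = 0.0397
  black: (434 − 441.25)² / 441.25 = 0.1191
χ² = 0.0397 + 0.1191 = 0.1588 ≈ 0.159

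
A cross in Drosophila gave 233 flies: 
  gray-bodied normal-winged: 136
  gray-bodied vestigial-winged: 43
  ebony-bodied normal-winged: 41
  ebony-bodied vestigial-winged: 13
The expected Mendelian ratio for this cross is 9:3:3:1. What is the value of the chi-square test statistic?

The 9:3:3:1 ratio has 16 parts, so with N = 233 the expected counts are:
  gray-bodied normal-winged: 233 × 9/16 = 131.0625
  gray-bodied vestigial-winged: 233 × 3/16 = 43.6875
  ebony-bodied normal-winged: 233 × 3/16 = 43.6875
  ebony-bodied vestigial-winged: 233 × 1/16 = 14.5625
χ² = Σ (O − E)² / E
  gray-bodied normal-winged: (136 − 131.0625)² / 131.0625 = 0.1860
  gray-bodied vestigial-winged: (43 − 43.6875)² / 43.6875 = 0.0108
  ebony-bodied normal-winged: (41 − 43.6875)² / 43.6875 = 0.1653
  ebony-bodied vestigial-winged: (13 − 14.5625)² / 14.5625 = 0.1677
χ² = 0.1860 + 0.0108 + 0.1653 + 0.1677 = 0.5298 ≈ 0.530

0.530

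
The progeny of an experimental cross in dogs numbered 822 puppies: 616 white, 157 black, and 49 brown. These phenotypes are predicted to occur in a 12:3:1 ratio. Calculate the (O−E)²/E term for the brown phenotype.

0.110

Expected counts for N = 822 under a 12:3:1 ratio (total parts = 16):
  white: 822 × 12/16 = 616.5
  black: 822 × 3/16 = 154.125
  brown: 822 × 1/16 = 51.375
Contribution of brown: (49 − 51.375)² / 51.375 = 0.1098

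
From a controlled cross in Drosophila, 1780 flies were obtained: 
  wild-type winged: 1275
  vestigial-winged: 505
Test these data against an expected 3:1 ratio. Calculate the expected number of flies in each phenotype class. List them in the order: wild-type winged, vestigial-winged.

Expected counts for N = 1780 under a 3:1 ratio (total parts = 4):
  wild-type winged: 1780 × 3/4 = 1335
  vestigial-winged: 1780 × 1/4 = 445

1335, 445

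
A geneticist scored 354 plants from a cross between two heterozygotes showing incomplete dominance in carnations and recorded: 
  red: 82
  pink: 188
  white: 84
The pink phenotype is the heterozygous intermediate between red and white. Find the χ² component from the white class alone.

0.229

With incomplete dominance, a heterozygote × heterozygote cross gives a 1:2:1 phenotypic ratio.
Expected counts for N = 354 under a 1:2:1 ratio (total parts = 4):
  red: 354 × 1/4 = 88.5
  pink: 354 × 2/4 = 177
  white: 354 × 1/4 = 88.5
Contribution of white: (84 − 88.5)² / 88.5 = 0.2288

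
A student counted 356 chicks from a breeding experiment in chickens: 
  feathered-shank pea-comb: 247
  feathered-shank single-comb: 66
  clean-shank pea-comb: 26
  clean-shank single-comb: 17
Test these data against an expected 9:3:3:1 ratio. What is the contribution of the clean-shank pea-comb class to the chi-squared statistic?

24.877

Under the 9:3:3:1 hypothesis (Σ ratio = 16, N = 356):
  feathered-shank pea-comb: 356 × 9/16 = 200.25
  feathered-shank single-comb: 356 × 3/16 = 66.75
  clean-shank pea-comb: 356 × 3/16 = 66.75
  clean-shank single-comb: 356 × 1/16 = 22.25
Contribution of clean-shank pea-comb: (26 − 66.75)² / 66.75 = 24.8773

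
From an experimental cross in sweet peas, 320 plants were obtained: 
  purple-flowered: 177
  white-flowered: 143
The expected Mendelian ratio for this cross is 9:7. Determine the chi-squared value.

0.114

Expected counts for N = 320 under a 9:7 ratio (total parts = 16):
  purple-flowered: 320 × 9/16 = 180
  white-flowered: 320 × 7/16 = 140
χ² = Σ (O − E)² / E
  purple-flowered: (177 − 180)² / 180 = 0.0500
  white-flowered: (143 − 140)² / 140 = 0.0643
χ² = 0.0500 + 0.0643 = 0.1143 ≈ 0.114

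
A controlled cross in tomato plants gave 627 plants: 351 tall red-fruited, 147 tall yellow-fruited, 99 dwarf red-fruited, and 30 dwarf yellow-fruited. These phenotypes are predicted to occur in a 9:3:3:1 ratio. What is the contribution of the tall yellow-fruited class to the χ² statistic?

Expected counts for N = 627 under a 9:3:3:1 ratio (total parts = 16):
  tall red-fruited: 627 × 9/16 = 352.6875
  tall yellow-fruited: 627 × 3/16 = 117.5625
  dwarf red-fruited: 627 × 3/16 = 117.5625
  dwarf yellow-fruited: 627 × 1/16 = 39.1875
Contribution of tall yellow-fruited: (147 − 117.5625)² / 117.5625 = 7.3711

7.371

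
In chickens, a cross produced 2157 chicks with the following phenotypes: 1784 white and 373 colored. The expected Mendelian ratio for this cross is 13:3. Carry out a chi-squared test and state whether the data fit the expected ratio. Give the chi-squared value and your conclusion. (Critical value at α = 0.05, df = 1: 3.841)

The 13:3 ratio has 16 parts, so with N = 2157 the expected counts are:
  white: 2157 × 13/16 = 1752.5625
  colored: 2157 × 3/16 = 404.4375
χ² = Σ (O − E)² / E
  white: (1784 − 1752.5625)² / 1752.5625 = 0.5639
  colored: (373 − 404.4375)² / 404.4375 = 2.4437
χ² = 0.5639 + 2.4437 = 3.0076 ≈ 3.008
Degrees of freedom = 2 − 1 = 1; critical value at α = 0.05 is 3.841.
Since 3.008 < 3.841, we fail to reject the null hypothesis — the data are consistent with the 13:3 ratio.

3.008; consistent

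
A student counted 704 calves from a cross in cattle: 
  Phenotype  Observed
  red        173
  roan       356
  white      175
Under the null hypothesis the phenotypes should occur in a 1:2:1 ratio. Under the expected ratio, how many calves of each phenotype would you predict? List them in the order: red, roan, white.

176, 352, 176

The 1:2:1 ratio has 4 parts, so with N = 704 the expected counts are:
  red: 704 × 1/4 = 176
  roan: 704 × 2/4 = 352
  white: 704 × 1/4 = 176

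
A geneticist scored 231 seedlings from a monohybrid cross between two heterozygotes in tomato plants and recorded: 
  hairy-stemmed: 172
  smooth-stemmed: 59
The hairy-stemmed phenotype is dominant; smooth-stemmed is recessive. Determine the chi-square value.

0.036

For a monohybrid cross between heterozygotes with complete dominance, the expected phenotypic ratio is 3:1.
Total ratio parts = 4. Expected numbers out of 231:
  hairy-stemmed: 231 × 3/4 = 173.25
  smooth-stemmed: 231 × 1/4 = 57.75
χ² = Σ (O − E)² / E
  hairy-stemmed: (172 − 173.25)² / 173.25 = 0.0090
  smooth-stemmed: (59 − 57.75)² / 57.75 = 0.0271
χ² = 0.0090 + 0.0271 = 0.0361 ≈ 0.036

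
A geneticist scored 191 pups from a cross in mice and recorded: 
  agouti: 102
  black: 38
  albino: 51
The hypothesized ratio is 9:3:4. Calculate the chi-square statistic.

0.630

Total ratio parts = 16. Expected numbers out of 191:
  agouti: 191 × 9/16 = 107.4375
  black: 191 × 3/16 = 35.8125
  albino: 191 × 4/16 = 47.75
χ² = Σ (O − E)² / E
  agouti: (102 − 107.4375)² / 107.4375 = 0.2752
  black: (38 − 35.8125)² / 35.8125 = 0.1336
  albino: (51 − 47.75)² / 47.75 = 0.2212
χ² = 0.2752 + 0.1336 + 0.2212 = 0.630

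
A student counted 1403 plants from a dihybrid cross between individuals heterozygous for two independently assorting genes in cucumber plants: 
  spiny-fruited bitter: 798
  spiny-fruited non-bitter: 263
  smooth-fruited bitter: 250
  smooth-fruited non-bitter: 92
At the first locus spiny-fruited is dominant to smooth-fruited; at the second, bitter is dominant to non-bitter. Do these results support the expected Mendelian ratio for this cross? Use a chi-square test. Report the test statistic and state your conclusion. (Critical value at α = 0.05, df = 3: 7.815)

0.959; consistent

A dihybrid F₂ with independent assortment and complete dominance at both loci gives a 9:3:3:1 phenotypic ratio.
Under the 9:3:3:1 hypothesis (Σ ratio = 16, N = 1403):
  spiny-fruited bitter: 1403 × 9/16 = 789.1875
  spiny-fruited non-bitter: 1403 × 3/16 = 263.0625
  smooth-fruited bitter: 1403 × 3/16 = 263.0625
  smooth-fruited non-bitter: 1403 × 1/16 = 87.6875
χ² = Σ (O − E)² / E
  spiny-fruited bitter: (798 − 789.1875)² / 789.1875 = 0.0984
  spiny-fruited non-bitter: (263 − 263.0625)² / 263.0625 = 0.0000
  smooth-fruited bitter: (250 − 263.0625)² / 263.0625 = 0.6486
  smooth-fruited non-bitter: (92 − 87.6875)² / 87.6875 = 0.2121
χ² = 0.0984 + 0.0000 + 0.6486 + 0.2121 = 0.9591 ≈ 0.959
Degrees of freedom = 4 − 1 = 3; critical value at α = 0.05 is 7.815.
Since 0.959 < 7.815, we fail to reject the null hypothesis — the data are consistent with the 9:3:3:1 ratio.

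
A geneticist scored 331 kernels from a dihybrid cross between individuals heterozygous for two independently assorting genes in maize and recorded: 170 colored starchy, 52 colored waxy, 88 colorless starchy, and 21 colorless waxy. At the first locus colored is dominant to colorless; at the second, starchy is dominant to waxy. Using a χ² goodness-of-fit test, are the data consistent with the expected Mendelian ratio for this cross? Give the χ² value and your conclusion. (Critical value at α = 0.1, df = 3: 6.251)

A dihybrid F₂ with independent assortment and complete dominance at both loci gives a 9:3:3:1 phenotypic ratio.
The 9:3:3:1 ratio has 16 parts, so with N = 331 the expected counts are:
  colored starchy: 331 × 9/16 = 186.1875
  colored waxy: 331 × 3/16 = 62.0625
  colorless starchy: 331 × 3/16 = 62.0625
  colorless waxy: 331 × 1/16 = 20.6875
χ² = Σ (O − E)² / E
  colored starchy: (170 − 186.1875)² / 186.1875 = 1.4074
  colored waxy: (52 − 62.0625)² / 62.0625 = 1.6315
  colorless starchy: (88 − 62.0625)² / 62.0625 = 10.8399
  colorless waxy: (21 − 20.6875)² / 20.6875 = 0.0047
χ² = 1.4074 + 1.6315 + 10.8399 + 0.0047 = 13.8835 ≈ 13.884
Degrees of freedom = 4 − 1 = 3; critical value at α = 0.1 is 6.251.
Since 13.884 > 6.251, we reject the null hypothesis — the data do not fit the 9:3:3:1 ratio.

13.884; not consistent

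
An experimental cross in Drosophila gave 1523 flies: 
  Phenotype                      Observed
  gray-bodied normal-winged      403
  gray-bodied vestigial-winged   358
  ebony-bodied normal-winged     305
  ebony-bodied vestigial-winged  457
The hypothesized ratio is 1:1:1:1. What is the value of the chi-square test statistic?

33.000

Expected counts for N = 1523 under a 1:1:1:1 ratio (total parts = 4):
  gray-bodied normal-winged: 1523 × 1/4 = 380.75
  gray-bodied vestigial-winged: 1523 × 1/4 = 380.75
  ebony-bodied normal-winged: 1523 × 1/4 = 380.75
  ebony-bodied vestigial-winged: 1523 × 1/4 = 380.75
χ² = Σ (O − E)² / E
  gray-bodied normal-winged: (403 − 380.75)² / 380.75 = 1.3002
  gray-bodied vestigial-winged: (358 − 380.75)² / 380.75 = 1.3593
  ebony-bodied normal-winged: (305 − 380.75)² / 380.75 = 15.0704
  ebony-bodied vestigial-winged: (457 − 380.75)² / 380.75 = 15.2700
χ² = 1.3002 + 1.3593 + 15.0704 + 15.2700 = 32.9999 ≈ 33.000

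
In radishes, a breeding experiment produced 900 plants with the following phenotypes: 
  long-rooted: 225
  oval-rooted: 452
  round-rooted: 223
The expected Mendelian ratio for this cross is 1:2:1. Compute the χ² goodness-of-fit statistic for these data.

Total ratio parts = 4. Expected numbers out of 900:
  long-rooted: 900 × 1/4 = 225
  oval-rooted: 900 × 2/4 = 450
  round-rooted: 900 × 1/4 = 225
χ² = Σ (O − E)² / E
  long-rooted: (225 − 225)² / 225 = 0.0000
  oval-rooted: (452 − 450)² / 450 = 0.0089
  round-rooted: (223 − 225)² / 225 = 0.0178
χ² = 0.0000 + 0.0089 + 0.0178 = 0.0267 ≈ 0.027

0.027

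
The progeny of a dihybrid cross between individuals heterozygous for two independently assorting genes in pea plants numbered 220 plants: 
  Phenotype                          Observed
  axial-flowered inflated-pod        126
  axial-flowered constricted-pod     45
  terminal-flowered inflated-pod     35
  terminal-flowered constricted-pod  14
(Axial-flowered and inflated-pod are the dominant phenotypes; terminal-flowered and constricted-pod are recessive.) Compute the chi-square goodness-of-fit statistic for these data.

A dihybrid F₂ with independent assortment and complete dominance at both loci gives a 9:3:3:1 phenotypic ratio.
Expected counts for N = 220 under a 9:3:3:1 ratio (total parts = 16):
  axial-flowered inflated-pod: 220 × 9/16 = 123.75
  axial-flowered constricted-pod: 220 × 3/16 = 41.25
  terminal-flowered inflated-pod: 220 × 3/16 = 41.25
  terminal-flowered constricted-pod: 220 × 1/16 = 13.75
χ² = Σ (O − E)² / E
  axial-flowered inflated-pod: (126 − 123.75)² / 123.75 = 0.0409
  axial-flowered constricted-pod: (45 − 41.25)² / 41.25 = 0.3409
  terminal-flowered inflated-pod: (35 − 41.25)² / 41.25 = 0.9470
  terminal-flowered constricted-pod: (14 − 13.75)² / 13.75 = 0.0045
χ² = 0.0409 + 0.3409 + 0.9470 + 0.0045 = 1.3333 ≈ 1.333

1.333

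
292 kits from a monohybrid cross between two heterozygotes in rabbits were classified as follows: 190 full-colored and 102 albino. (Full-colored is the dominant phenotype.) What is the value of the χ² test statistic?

15.361

For a monohybrid cross between heterozygotes with complete dominance, the expected phenotypic ratio is 3:1.
Expected counts for N = 292 under a 3:1 ratio (total parts = 4):
  full-colored: 292 × 3/4 = 219
  albino: 292 × 1/4 = 73
χ² = Σ (O − E)² / E
  full-colored: (190 − 219)² / 219 = 3.8402
  albino: (102 − 73)² / 73 = 11.5205
χ² = 3.8402 + 11.5205 = 15.3607 ≈ 15.361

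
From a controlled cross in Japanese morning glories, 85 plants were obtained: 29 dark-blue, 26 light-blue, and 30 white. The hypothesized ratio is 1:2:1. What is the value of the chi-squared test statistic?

Expected counts for N = 85 under a 1:2:1 ratio (total parts = 4):
  dark-blue: 85 × 1/4 = 21.25
  light-blue: 85 × 2/4 = 42.5
  white: 85 × 1/4 = 21.25
χ² = Σ (O − E)² / E
  dark-blue: (29 − 21.25)² / 21.25 = 2.8265
  light-blue: (26 − 42.5)² / 42.5 = 6.4059
  white: (30 − 21.25)² / 21.25 = 3.6029
χ² = 2.8265 + 6.4059 + 3.6029 = 12.8353 ≈ 12.835

12.835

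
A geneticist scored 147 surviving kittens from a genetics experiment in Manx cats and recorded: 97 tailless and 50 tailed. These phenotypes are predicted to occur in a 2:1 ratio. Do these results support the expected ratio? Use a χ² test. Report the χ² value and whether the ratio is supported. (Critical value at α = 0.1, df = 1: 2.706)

The 2:1 ratio has 3 parts, so with N = 147 the expected counts are:
  tailless: 147 × 2/3 = 98
  tailed: 147 × 1/3 = 49
χ² = Σ (O − E)² / E
  tailless: (97 − 98)² / 98 = 0.0102
  tailed: (50 − 49)² / 49 = 0.0204
χ² = 0.0102 + 0.0204 = 0.0306 ≈ 0.031
Degrees of freedom = 2 − 1 = 1; critical value at α = 0.1 is 2.706.
Since 0.031 < 2.706, we fail to reject the null hypothesis — the data are consistent with the 2:1 ratio.

0.031; consistent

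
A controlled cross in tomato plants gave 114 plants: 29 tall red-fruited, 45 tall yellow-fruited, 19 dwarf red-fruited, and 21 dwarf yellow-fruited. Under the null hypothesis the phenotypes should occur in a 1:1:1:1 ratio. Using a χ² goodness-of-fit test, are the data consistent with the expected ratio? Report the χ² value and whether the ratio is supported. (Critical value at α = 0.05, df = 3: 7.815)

14.702; not consistent

Under the 1:1:1:1 hypothesis (Σ ratio = 4, N = 114):
  tall red-fruited: 114 × 1/4 = 28.5
  tall yellow-fruited: 114 × 1/4 = 28.5
  dwarf red-fruited: 114 × 1/4 = 28.5
  dwarf yellow-fruited: 114 × 1/4 = 28.5
χ² = Σ (O − E)² / E
  tall red-fruited: (29 − 28.5)² / 28.5 = 0.0088
  tall yellow-fruited: (45 − 28.5)² / 28.5 = 9.5526
  dwarf red-fruited: (19 − 28.5)² / 28.5 = 3.1667
  dwarf yellow-fruited: (21 − 28.5)² / 28.5 = 1.9737
χ² = 0.0088 + 9.5526 + 3.1667 + 1.9737 = 14.7018 ≈ 14.702
Degrees of freedom = 4 − 1 = 3; critical value at α = 0.05 is 7.815.
Since 14.702 > 7.815, we reject the null hypothesis — the data do not fit the 1:1:1:1 ratio.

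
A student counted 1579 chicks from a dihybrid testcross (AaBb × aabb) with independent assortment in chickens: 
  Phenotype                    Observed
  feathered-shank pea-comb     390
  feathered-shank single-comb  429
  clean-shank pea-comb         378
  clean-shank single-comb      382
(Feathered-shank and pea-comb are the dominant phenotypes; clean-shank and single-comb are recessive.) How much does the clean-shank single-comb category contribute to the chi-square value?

0.412

A dihybrid testcross with independent assortment gives a 1:1:1:1 ratio.
The 1:1:1:1 ratio has 4 parts, so with N = 1579 the expected counts are:
  feathered-shank pea-comb: 1579 × 1/4 = 394.75
  feathered-shank single-comb: 1579 × 1/4 = 394.75
  clean-shank pea-comb: 1579 × 1/4 = 394.75
  clean-shank single-comb: 1579 × 1/4 = 394.75
Contribution of clean-shank single-comb: (382 − 394.75)² / 394.75 = 0.4118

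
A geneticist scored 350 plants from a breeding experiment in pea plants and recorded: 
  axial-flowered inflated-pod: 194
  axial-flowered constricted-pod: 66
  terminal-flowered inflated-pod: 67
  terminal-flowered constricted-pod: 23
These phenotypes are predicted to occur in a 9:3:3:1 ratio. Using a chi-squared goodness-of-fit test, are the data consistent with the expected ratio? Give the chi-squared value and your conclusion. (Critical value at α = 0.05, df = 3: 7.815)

0.131; consistent

Expected counts for N = 350 under a 9:3:3:1 ratio (total parts = 16):
  axial-flowered inflated-pod: 350 × 9/16 = 196.875
  axial-flowered constricted-pod: 350 × 3/16 = 65.625
  terminal-flowered inflated-pod: 350 × 3/16 = 65.625
  terminal-flowered constricted-pod: 350 × 1/16 = 21.875
χ² = Σ (O − E)² / E
  axial-flowered inflated-pod: (194 − 196.875)² / 196.875 = 0.0420
  axial-flowered constricted-pod: (66 − 65.625)² / 65.625 = 0.0021
  terminal-flowered inflated-pod: (67 − 65.625)² / 65.625 = 0.0288
  terminal-flowered constricted-pod: (23 − 21.875)² / 21.875 = 0.0579
χ² = 0.0420 + 0.0021 + 0.0288 + 0.0579 = 0.1308 ≈ 0.131
Degrees of freedom = 4 − 1 = 3; critical value at α = 0.05 is 7.815.
Since 0.131 < 7.815, we fail to reject the null hypothesis — the data are consistent with the 9:3:3:1 ratio.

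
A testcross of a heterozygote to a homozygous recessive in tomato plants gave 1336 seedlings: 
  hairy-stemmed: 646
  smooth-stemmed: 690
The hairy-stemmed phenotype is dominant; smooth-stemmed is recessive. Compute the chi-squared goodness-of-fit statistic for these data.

A testcross of a heterozygote (Aa × aa) gives a 1:1 phenotypic ratio.
The 1:1 ratio has 2 parts, so with N = 1336 the expected counts are:
  hairy-stemmed: 1336 × 1/2 = 668
  smooth-stemmed: 1336 × 1/2 = 668
χ² = Σ (O − E)² / E
  hairy-stemmed: (646 − 668)² / 668 = 0.7246
  smooth-stemmed: (690 − 668)² / 668 = 0.7246
χ² = 0.7246 + 0.7246 = 1.4492 ≈ 1.449

1.449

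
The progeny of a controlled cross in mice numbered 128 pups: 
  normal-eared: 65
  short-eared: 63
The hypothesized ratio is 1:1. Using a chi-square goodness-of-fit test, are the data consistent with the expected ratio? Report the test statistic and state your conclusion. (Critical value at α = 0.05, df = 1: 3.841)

0.031; consistent

Expected counts for N = 128 under a 1:1 ratio (total parts = 2):
  normal-eared: 128 × 1/2 = 64
  short-eared: 128 × 1/2 = 64
χ² = Σ (O − E)² / E
  normal-eared: (65 − 64)² / 64 = 0.0156
  short-eared: (63 − 64)² / 64 = 0.0156
χ² = 0.0156 + 0.0156 = 0.0312 ≈ 0.031
Degrees of freedom = 2 − 1 = 1; critical value at α = 0.05 is 3.841.
Since 0.031 < 3.841, we fail to reject the null hypothesis — the data are consistent with the 1:1 ratio.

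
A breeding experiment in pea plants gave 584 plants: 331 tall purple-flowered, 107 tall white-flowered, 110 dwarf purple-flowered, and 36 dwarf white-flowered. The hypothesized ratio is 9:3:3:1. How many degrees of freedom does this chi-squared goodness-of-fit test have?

A goodness-of-fit test with 4 phenotype classes has df = 4 − 1 = 3.

3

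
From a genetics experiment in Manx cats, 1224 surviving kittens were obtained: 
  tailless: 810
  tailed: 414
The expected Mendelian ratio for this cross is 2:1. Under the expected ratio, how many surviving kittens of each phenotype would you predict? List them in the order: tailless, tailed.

816, 408

Under the 2:1 hypothesis (Σ ratio = 3, N = 1224):
  tailless: 1224 × 2/3 = 816
  tailed: 1224 × 1/3 = 408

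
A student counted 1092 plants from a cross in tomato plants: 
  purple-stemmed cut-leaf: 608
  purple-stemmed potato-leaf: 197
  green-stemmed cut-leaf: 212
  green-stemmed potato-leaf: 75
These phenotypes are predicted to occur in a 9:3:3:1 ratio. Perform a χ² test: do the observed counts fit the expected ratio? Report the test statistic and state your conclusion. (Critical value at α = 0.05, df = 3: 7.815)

1.281; consistent

The 9:3:3:1 ratio has 16 parts, so with N = 1092 the expected counts are:
  purple-stemmed cut-leaf: 1092 × 9/16 = 614.25
  purple-stemmed potato-leaf: 1092 × 3/16 = 204.75
  green-stemmed cut-leaf: 1092 × 3/16 = 204.75
  green-stemmed potato-leaf: 1092 × 1/16 = 68.25
χ² = Σ (O − E)² / E
  purple-stemmed cut-leaf: (608 − 614.25)² / 614.25 = 0.0636
  purple-stemmed potato-leaf: (197 − 204.75)² / 204.75 = 0.2933
  green-stemmed cut-leaf: (212 − 204.75)² / 204.75 = 0.2567
  green-stemmed potato-leaf: (75 − 68.25)² / 68.25 = 0.6676
χ² = 0.0636 + 0.2933 + 0.2567 + 0.6676 = 1.2812 ≈ 1.281
Degrees of freedom = 4 − 1 = 3; critical value at α = 0.05 is 7.815.
Since 1.281 < 7.815, we fail to reject the null hypothesis — the data are consistent with the 9:3:3:1 ratio.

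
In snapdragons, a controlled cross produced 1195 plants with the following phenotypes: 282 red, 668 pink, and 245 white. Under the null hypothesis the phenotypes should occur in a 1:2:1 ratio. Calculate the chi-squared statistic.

18.928

Expected counts for N = 1195 under a 1:2:1 ratio (total parts = 4):
  red: 1195 × 1/4 = 298.75
  pink: 1195 × 2/4 = 597.5
  white: 1195 × 1/4 = 298.75
χ² = Σ (O − E)² / E
  red: (282 − 298.75)² / 298.75 = 0.9391
  pink: (668 − 597.5)² / 597.5 = 8.3184
  white: (245 − 298.75)² / 298.75 = 9.6705
χ² = 0.9391 + 8.3184 + 9.6705 = 18.928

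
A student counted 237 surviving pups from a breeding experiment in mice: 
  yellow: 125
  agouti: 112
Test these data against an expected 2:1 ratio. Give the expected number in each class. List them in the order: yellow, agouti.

158, 79

The 2:1 ratio has 3 parts, so with N = 237 the expected counts are:
  yellow: 237 × 2/3 = 158
  agouti: 237 × 1/3 = 79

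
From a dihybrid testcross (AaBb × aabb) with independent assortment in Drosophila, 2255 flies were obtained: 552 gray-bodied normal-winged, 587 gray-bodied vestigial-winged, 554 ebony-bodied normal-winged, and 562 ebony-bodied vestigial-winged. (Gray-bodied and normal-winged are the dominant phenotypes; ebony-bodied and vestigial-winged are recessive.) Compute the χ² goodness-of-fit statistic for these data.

1.378

A dihybrid testcross with independent assortment gives a 1:1:1:1 ratio.
Total ratio parts = 4. Expected numbers out of 2255:
  gray-bodied normal-winged: 2255 × 1/4 = 563.75
  gray-bodied vestigial-winged: 2255 × 1/4 = 563.75
  ebony-bodied normal-winged: 2255 × 1/4 = 563.75
  ebony-bodied vestigial-winged: 2255 × 1/4 = 563.75
χ² = Σ (O − E)² / E
  gray-bodied normal-winged: (552 − 563.75)² / 563.75 = 0.2449
  gray-bodied vestigial-winged: (587 − 563.75)² / 563.75 = 0.9589
  ebony-bodied normal-winged: (554 − 563.75)² / 563.75 = 0.1686
  ebony-bodied vestigial-winged: (562 − 563.75)² / 563.75 = 0.0054
χ² = 0.2449 + 0.9589 + 0.1686 + 0.0054 = 1.3778 ≈ 1.378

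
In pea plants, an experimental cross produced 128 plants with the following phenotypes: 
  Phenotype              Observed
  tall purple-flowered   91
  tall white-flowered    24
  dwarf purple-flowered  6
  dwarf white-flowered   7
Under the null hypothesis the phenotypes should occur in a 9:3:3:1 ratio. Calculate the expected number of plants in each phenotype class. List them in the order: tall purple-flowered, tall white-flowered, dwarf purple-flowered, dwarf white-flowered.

The 9:3:3:1 ratio has 16 parts, so with N = 128 the expected counts are:
  tall purple-flowered: 128 × 9/16 = 72
  tall white-flowered: 128 × 3/16 = 24
  dwarf purple-flowered: 128 × 3/16 = 24
  dwarf white-flowered: 128 × 1/16 = 8

72, 24, 24, 8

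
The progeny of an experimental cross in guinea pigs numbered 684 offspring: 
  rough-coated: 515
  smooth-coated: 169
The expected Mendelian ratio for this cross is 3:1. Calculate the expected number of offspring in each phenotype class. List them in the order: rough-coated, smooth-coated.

The 3:1 ratio has 4 parts, so with N = 684 the expected counts are:
  rough-coated: 684 × 3/4 = 513
  smooth-coated: 684 × 1/4 = 171

513, 171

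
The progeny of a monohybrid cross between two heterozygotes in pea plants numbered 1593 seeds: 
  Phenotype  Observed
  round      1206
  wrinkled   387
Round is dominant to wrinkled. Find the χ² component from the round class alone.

0.106

For a monohybrid cross between heterozygotes with complete dominance, the expected phenotypic ratio is 3:1.
Total ratio parts = 4. Expected numbers out of 1593:
  round: 1593 × 3/4 = 1194.75
  wrinkled: 1593 × 1/4 = 398.25
Contribution of round: (1206 − 1194.75)² / 1194.75 = 0.1059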